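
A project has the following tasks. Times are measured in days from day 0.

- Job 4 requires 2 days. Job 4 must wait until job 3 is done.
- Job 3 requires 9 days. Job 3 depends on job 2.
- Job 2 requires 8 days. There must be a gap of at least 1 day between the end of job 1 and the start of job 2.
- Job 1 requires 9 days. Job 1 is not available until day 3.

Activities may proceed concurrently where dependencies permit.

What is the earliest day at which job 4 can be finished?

After its own release at day 3, job 1 can start at day 3 and finishes at day 12.
Job 2 waits on job 1 (finishes day 12, plus 1-day gap → day 13), so it starts at day 13 and finishes at 13 + 8 = day 21.
Job 3 waits on job 2 (finishes day 21), so it starts at day 21 and finishes at 21 + 9 = day 30.
After job 3 (finishes day 30), job 4 can start at day 30 and finishes at day 32.

32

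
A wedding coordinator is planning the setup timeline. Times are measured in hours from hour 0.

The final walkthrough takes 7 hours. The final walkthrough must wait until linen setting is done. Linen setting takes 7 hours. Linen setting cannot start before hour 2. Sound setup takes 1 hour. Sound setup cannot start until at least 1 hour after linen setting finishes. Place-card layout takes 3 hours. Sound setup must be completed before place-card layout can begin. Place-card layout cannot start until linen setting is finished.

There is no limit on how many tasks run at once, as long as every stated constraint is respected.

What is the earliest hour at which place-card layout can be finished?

Linen setting cannot begin until its own release at hour 2. It runs from hour 2 to 2 + 7 = hour 9.
After linen setting (finishes hour 9, plus 1-hour gap → hour 10), sound setup can start at hour 10 and finishes at hour 11.
Place-card layout has to wait for sound setup (finishes hour 11); linen setting (finishes hour 9). The latest of these is hour 11, so place-card layout runs hour 11 to 11 + 3 = hour 14.

14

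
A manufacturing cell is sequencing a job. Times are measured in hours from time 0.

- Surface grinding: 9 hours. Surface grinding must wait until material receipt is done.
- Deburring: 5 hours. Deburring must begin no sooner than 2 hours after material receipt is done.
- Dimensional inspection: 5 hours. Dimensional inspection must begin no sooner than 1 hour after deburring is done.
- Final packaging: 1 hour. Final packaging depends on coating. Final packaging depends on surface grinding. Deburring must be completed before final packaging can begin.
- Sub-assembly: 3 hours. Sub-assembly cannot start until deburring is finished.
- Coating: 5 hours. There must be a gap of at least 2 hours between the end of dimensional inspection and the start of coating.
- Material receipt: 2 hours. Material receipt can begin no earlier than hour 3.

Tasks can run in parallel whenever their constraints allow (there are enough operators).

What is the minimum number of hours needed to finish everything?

26

Material receipt waits on its own release at hour 3, so it starts at hour 3 and finishes at 3 + 2 = hour 5.
Surface grinding cannot begin until material receipt (finishes hour 5). It runs from hour 5 to 5 + 9 = hour 14.
After material receipt (finishes hour 5, plus 2-hour gap → hour 7), deburring can start at hour 7 and finishes at hour 12.
Sub-assembly cannot begin until deburring (finishes hour 12). It runs from hour 12 to 12 + 3 = hour 15.
After deburring (finishes hour 12, plus 1-hour gap → hour 13), dimensional inspection can start at hour 13 and finishes at hour 18.
Coating cannot begin until dimensional inspection (finishes hour 18, plus 2-hour gap → hour 20). It runs from hour 20 to 20 + 5 = hour 25.
Final packaging needs all of coating (finishes hour 25); surface grinding (finishes hour 14); deburring (finishes hour 12). That puts its earliest start at hour 25; it finishes at 25 + 1 = hour 26.
All tasks are finished once the last one completes. Finish times: Material receipt at 5, Deburring at 12, Surface grinding at 14, Dimensional inspection at 18, Coating at 25, Sub-assembly at 15, Final packaging at 26. The latest is hour 26.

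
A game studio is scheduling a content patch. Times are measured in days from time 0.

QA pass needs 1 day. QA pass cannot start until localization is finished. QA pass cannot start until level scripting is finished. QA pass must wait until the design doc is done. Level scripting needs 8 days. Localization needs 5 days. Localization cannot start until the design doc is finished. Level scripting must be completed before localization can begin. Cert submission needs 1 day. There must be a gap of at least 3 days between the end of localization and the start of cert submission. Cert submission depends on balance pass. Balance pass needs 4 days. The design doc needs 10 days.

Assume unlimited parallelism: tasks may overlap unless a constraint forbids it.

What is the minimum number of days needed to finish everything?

Balance pass has no prerequisites, so it starts at day 0 and finishes at day 4.
Nothing blocks level scripting, so it runs from day 0 to day 8.
The design doc can start immediately at day 0; it finishes at day 10.
For localization: the design doc (finishes day 10); level scripting (finishes day 8). Taking the maximum gives a start of day 10, and it finishes at 10 + 5 = day 15.
For cert submission: localization (finishes day 15, plus 3-day gap → day 18); balance pass (finishes day 4). Taking the maximum gives a start of day 18, and it finishes at 18 + 1 = day 19.
QA pass needs all of localization (finishes day 15); level scripting (finishes day 8); the design doc (finishes day 10). That puts its earliest start at day 15; it finishes at 15 + 1 = day 16.
All tasks are finished once the last one completes. Finish times: The design doc at 10, Level scripting at 8, Balance pass at 4, Localization at 15, QA pass at 16, Cert submission at 19. The latest is day 19.

19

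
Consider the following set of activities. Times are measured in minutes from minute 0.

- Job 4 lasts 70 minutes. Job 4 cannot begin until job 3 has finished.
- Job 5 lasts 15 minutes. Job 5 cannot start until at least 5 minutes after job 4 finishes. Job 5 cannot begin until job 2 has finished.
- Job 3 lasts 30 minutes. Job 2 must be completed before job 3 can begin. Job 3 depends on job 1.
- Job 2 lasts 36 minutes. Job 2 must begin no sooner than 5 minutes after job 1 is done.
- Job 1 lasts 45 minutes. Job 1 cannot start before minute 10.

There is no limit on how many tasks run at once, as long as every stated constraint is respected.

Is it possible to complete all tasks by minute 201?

No

Job 1 cannot begin until its own release at minute 10. It runs from minute 10 to 10 + 45 = minute 55.
After job 1 (finishes minute 55, plus 5-minute gap → minute 60), job 2 can start at minute 60 and finishes at minute 96.
Job 3 cannot start until job 2 (finishes minute 96); job 1 (finishes minute 55). The controlling bound is minute 96, so job 3 finishes at 96 + 30 = minute 126.
After job 3 (finishes minute 126), job 4 can start at minute 126 and finishes at minute 196.
Job 5 cannot start until job 4 (finishes minute 196, plus 5-minute gap → minute 201); job 2 (finishes minute 96). The controlling bound is minute 201, so job 5 finishes at 201 + 15 = minute 216.
The earliest everything can be done is minute 216, which is after the deadline of 201, so it is not possible.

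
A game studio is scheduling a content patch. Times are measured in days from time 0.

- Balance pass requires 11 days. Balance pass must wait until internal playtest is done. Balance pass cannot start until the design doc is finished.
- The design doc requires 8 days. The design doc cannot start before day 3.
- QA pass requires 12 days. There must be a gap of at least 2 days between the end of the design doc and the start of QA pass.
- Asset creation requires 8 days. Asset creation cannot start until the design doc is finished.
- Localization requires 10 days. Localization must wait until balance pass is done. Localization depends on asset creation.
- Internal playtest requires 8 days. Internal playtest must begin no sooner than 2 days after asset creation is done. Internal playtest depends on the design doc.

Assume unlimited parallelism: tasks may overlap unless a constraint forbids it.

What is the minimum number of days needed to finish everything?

After its own release at day 3, the design doc can start at day 3 and finishes at day 11.
After the design doc (finishes day 11, plus 2-day gap → day 13), QA pass can start at day 13 and finishes at day 25.
Asset creation waits on the design doc (finishes day 11), so it starts at day 11 and finishes at 11 + 8 = day 19.
Internal playtest cannot start until asset creation (finishes day 19, plus 2-day gap → day 21); the design doc (finishes day 11). The controlling bound is day 21, so internal playtest finishes at 21 + 8 = day 29.
Balance pass cannot start until internal playtest (finishes day 29); the design doc (finishes day 11). The controlling bound is day 29, so balance pass finishes at 29 + 11 = day 40.
Localization has to wait for balance pass (finishes day 40); asset creation (finishes day 19). The latest of these is day 40, so localization runs day 40 to 40 + 10 = day 50.
All tasks are finished once the last one completes. Finish times: The design doc at 11, Asset creation at 19, Internal playtest at 29, Balance pass at 40, Localization at 50, QA pass at 25. The latest is day 50.

50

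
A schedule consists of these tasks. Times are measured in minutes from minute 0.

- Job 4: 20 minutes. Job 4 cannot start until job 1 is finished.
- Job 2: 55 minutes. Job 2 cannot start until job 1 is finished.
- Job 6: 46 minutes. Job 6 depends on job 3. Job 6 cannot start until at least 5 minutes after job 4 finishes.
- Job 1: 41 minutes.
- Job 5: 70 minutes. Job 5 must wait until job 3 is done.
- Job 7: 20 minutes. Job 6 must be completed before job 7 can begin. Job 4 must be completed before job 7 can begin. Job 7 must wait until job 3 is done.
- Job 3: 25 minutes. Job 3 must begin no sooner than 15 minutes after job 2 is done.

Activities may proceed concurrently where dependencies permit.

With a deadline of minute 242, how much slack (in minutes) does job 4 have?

Job 1 can start immediately at minute 0; it finishes at minute 41.
After job 1 (finishes minute 41), job 4 can start at minute 41 and finishes at minute 61.

Working backward from the deadline:
Job 7 has no dependents, so it just needs to finish by minute 242. Starting by 242 − 20 = minute 222 achieves that.
Job 6 has to be done before job 7 (must start by minute 222). That means finishing by minute 222, i.e. starting by 222 − 46 = minute 176.
For job 4: job 6 (must start by minute 176, minus 5-minute gap → minute 171); job 7 (must start by minute 222). The most restrictive is minute 171; with a 20-minute duration, job 4 must start by minute 151.
So job 4 can start as early as minute 41 and as late as minute 151, giving 151 − 41 = 110 minutes of slack.

110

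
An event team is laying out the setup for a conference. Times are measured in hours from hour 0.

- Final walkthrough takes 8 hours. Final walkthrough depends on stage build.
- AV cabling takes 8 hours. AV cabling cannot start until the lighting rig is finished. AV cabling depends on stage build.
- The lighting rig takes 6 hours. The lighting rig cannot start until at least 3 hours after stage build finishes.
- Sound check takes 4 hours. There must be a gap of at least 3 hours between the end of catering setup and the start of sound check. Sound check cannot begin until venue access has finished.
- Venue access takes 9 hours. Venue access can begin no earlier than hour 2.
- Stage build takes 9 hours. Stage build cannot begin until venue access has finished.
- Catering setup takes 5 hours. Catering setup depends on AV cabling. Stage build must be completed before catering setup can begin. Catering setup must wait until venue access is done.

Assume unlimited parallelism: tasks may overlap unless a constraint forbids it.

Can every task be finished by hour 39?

After its own release at hour 2, venue access can start at hour 2 and finishes at hour 11.
After venue access (finishes hour 11), stage build can start at hour 11 and finishes at hour 20.
Final walkthrough waits on stage build (finishes hour 20), so it starts at hour 20 and finishes at 20 + 8 = hour 28.
The lighting rig waits on stage build (finishes hour 20, plus 3-hour gap → hour 23), so it starts at hour 23 and finishes at 23 + 6 = hour 29.
AV cabling needs all of the lighting rig (finishes hour 29); stage build (finishes hour 20). That puts its earliest start at hour 29; it finishes at 29 + 8 = hour 37.
Catering setup needs all of AV cabling (finishes hour 37); stage build (finishes hour 20); venue access (finishes hour 11). That puts its earliest start at hour 37; it finishes at 37 + 5 = hour 42.
For sound check: catering setup (finishes hour 42, plus 3-hour gap → hour 45); venue access (finishes hour 11). Taking the maximum gives a start of hour 45, and it finishes at 45 + 4 = hour 49.
The earliest everything can be done is hour 49, which is after the deadline of 39, so it is not possible.

No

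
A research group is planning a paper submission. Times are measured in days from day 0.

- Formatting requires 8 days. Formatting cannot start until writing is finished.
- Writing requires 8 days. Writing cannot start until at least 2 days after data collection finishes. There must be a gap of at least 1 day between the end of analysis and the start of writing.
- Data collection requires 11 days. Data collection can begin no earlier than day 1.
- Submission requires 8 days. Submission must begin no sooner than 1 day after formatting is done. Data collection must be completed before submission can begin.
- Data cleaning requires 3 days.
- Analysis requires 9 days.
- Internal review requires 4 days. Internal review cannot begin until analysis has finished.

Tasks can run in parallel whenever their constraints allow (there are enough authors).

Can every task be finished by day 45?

Yes

Analysis can start immediately at day 0; it finishes at day 9.
Internal review cannot begin until analysis (finishes day 9). It runs from day 9 to 9 + 4 = day 13.
Data cleaning can start immediately at day 0; it finishes at day 3.
Data collection waits on its own release at day 1, so it starts at day 1 and finishes at 1 + 11 = day 12.
For writing: data collection (finishes day 12, plus 2-day gap → day 14); analysis (finishes day 9, plus 1-day gap → day 10). Taking the maximum gives a start of day 14, and it finishes at 14 + 8 = day 22.
After writing (finishes day 22), formatting can start at day 22 and finishes at day 30.
Submission needs all of formatting (finishes day 30, plus 1-day gap → day 31); data collection (finishes day 12). That puts its earliest start at day 31; it finishes at 31 + 8 = day 39.
Every task is finished by day 39, which is no later than the deadline of 45, so the schedule is feasible.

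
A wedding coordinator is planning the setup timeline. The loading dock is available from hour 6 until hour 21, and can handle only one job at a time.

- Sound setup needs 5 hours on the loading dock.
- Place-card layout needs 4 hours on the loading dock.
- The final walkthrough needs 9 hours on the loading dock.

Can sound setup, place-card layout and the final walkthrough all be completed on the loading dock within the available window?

No

The loading dock window is 21 − 6 = 15 hours.
Running back to back, the jobs need 5 + 4 + 9 = 18 hours on the loading dock.
Since 18 > 15, they cannot all fit.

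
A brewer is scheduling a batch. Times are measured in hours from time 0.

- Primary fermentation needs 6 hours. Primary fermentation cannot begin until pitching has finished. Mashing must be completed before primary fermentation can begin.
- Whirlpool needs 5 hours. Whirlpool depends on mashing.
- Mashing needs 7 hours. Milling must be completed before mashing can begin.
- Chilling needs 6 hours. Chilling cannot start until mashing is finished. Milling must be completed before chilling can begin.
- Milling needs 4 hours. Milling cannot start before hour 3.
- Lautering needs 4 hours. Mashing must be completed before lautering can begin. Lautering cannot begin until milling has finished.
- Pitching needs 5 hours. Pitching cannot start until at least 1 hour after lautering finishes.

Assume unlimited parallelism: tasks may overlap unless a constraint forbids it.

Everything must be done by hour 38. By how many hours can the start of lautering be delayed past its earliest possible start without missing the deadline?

8

After its own release at hour 3, milling can start at hour 3 and finishes at hour 7.
Mashing cannot begin until milling (finishes hour 7). It runs from hour 7 to 7 + 7 = hour 14.
Lautering has to wait for mashing (finishes hour 14); milling (finishes hour 7). The latest of these is hour 14, so lautering runs hour 14 to 14 + 4 = hour 18.

Working backward from the deadline:
Primary fermentation has no dependents, so it just needs to finish by hour 38. Starting by 38 − 6 = hour 32 achieves that.
Pitching feeds into primary fermentation (must start by hour 32); so pitching must finish by hour 32 and therefore start by hour 27.
Lautering has to be done before pitching (must start by hour 27, minus 1-hour gap → hour 26). That means finishing by hour 26, i.e. starting by 26 − 4 = hour 22.
So lautering can start as early as hour 14 and as late as hour 22, giving 22 − 14 = 8 hours of slack.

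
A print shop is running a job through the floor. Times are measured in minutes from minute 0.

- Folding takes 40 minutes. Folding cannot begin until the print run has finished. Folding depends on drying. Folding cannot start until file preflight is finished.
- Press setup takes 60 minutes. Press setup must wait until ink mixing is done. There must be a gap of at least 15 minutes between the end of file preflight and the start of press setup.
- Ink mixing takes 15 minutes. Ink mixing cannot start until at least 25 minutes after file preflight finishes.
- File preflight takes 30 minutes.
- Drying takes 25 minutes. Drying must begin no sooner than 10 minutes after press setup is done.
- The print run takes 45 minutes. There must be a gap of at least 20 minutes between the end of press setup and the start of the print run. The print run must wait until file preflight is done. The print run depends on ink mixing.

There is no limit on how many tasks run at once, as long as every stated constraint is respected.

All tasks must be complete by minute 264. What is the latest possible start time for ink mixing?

Nothing follows folding; the deadline of minute 264 is its only limit. It must start by 264 − 40 = minute 224.
The print run has to be done before folding (must start by minute 224). That means finishing by minute 224, i.e. starting by 224 − 45 = minute 179.
Drying must finish before folding (must start by minute 224). With a 25-minute duration, drying must start by 224 − 25 = minute 199.
Press setup has several dependents: the print run (must start by minute 179, minus 20-minute gap → minute 159); drying (must start by minute 199, minus 10-minute gap → minute 189). The earliest of those limits is minute 159, so press setup must start by 159 − 60 = minute 99.
Ink mixing feeds press setup (must start by minute 99); the print run (must start by minute 179). Taking the minimum, ink mixing must finish by minute 99 and start by 99 − 15 = minute 84.

84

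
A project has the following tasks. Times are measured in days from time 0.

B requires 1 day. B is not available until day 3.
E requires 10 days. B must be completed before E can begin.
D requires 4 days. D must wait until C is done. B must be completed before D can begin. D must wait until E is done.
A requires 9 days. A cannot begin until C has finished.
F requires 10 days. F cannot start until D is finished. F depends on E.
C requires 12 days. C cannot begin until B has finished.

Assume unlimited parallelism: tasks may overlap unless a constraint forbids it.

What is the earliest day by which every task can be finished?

30

B cannot begin until its own release at day 3. It runs from day 3 to 3 + 1 = day 4.
After B (finishes day 4), E can start at day 4 and finishes at day 14.
C cannot begin until B (finishes day 4). It runs from day 4 to 4 + 12 = day 16.
D has to wait for C (finishes day 16); B (finishes day 4); E (finishes day 14). The latest of these is day 16, so D runs day 16 to 16 + 4 = day 20.
For F: D (finishes day 20); E (finishes day 14). Taking the maximum gives a start of day 20, and it finishes at 20 + 10 = day 30.
A waits on C (finishes day 16), so it starts at day 16 and finishes at 16 + 9 = day 25.
All tasks are finished once the last one completes. Finish times: A at 25, B at 4, C at 16, D at 20, E at 14, F at 30. The latest is day 30.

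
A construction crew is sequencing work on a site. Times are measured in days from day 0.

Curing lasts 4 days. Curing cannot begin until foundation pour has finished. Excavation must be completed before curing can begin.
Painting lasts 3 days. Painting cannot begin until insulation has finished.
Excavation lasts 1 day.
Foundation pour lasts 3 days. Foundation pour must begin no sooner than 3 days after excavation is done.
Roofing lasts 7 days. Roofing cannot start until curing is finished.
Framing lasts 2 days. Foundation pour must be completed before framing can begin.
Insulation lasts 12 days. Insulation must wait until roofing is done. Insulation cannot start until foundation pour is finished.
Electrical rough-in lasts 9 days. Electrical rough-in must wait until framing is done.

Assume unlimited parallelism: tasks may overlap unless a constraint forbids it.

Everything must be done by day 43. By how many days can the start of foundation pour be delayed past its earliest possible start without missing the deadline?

Nothing blocks excavation, so it runs from day 0 to day 1.
Foundation pour waits on excavation (finishes day 1, plus 3-day gap → day 4), so it starts at day 4 and finishes at 4 + 3 = day 7.

Working backward from the deadline:
Nothing follows painting; the deadline of day 43 is its only limit. It must start by 43 − 3 = day 40.
Insulation feeds into painting (must start by day 40); so insulation must finish by day 40 and therefore start by day 28.
Since insulation (must start by day 28) depends on it, roofing must finish by day 28. Backing off its 7-day duration gives a latest start of day 21.
Curing feeds into roofing (must start by day 21); so curing must finish by day 21 and therefore start by day 17.
To finish by day 43, electrical rough-in (duration 9) must start no later than day 34.
Framing feeds into electrical rough-in (must start by day 34); so framing must finish by day 34 and therefore start by day 32.
Foundation pour has several dependents: curing (must start by day 17); framing (must start by day 32); insulation (must start by day 28). The earliest of those limits is day 17, so foundation pour must start by 17 − 3 = day 14.
So foundation pour can start as early as day 4 and as late as day 14, giving 14 − 4 = 10 days of slack.

10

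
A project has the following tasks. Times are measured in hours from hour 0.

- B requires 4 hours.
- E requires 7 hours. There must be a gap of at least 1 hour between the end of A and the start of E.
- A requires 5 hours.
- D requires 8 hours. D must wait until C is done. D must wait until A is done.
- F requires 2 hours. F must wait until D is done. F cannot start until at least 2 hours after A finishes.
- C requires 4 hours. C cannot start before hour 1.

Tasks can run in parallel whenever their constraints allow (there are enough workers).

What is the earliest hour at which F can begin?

13

C waits on its own release at hour 1, so it starts at hour 1 and finishes at 1 + 4 = hour 5.
A can start immediately at hour 0; it finishes at hour 5.
D has to wait for C (finishes hour 5); A (finishes hour 5). The latest of these is hour 5, so D runs hour 5 to 5 + 8 = hour 13.
F waits on D (finishes hour 13); A (finishes hour 5, plus 2-hour gap → hour 7). The latest of these is hour 13, which is the earliest F can start.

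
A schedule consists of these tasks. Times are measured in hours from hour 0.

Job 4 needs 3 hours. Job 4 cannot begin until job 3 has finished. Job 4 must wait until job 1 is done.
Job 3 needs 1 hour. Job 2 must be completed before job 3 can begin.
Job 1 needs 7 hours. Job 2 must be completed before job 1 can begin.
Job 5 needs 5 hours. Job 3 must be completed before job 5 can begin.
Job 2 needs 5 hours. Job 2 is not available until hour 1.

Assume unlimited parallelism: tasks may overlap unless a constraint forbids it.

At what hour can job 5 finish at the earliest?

12

Job 2 waits on its own release at hour 1, so it starts at hour 1 and finishes at 1 + 5 = hour 6.
Job 3 waits on job 2 (finishes hour 6), so it starts at hour 6 and finishes at 6 + 1 = hour 7.
Job 5 waits on job 3 (finishes hour 7), so it starts at hour 7 and finishes at 7 + 5 = hour 12.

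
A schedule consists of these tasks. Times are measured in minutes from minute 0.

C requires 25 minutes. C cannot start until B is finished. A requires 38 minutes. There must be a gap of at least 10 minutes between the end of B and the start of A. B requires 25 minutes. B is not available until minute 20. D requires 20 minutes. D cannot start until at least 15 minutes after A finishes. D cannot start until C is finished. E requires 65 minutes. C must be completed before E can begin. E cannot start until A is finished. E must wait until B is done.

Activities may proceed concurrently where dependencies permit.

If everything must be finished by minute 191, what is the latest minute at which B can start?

53

D has no dependents, so it just needs to finish by minute 191. Starting by 191 − 20 = minute 171 achieves that.
To finish by minute 191, E (duration 65) must start no later than minute 126.
A has several dependents: D (must start by minute 171, minus 15-minute gap → minute 156); E (must start by minute 126). The earliest of those limits is minute 126, so A must start by 126 − 38 = minute 88.
C must finish in time for D (must start by minute 171); E (must start by minute 126). The tightest is minute 126, so C must start by 126 − 25 = minute 101.
B has several dependents: A (must start by minute 88, minus 10-minute gap → minute 78); C (must start by minute 101); E (must start by minute 126). The earliest of those limits is minute 78, so B must start by 78 − 25 = minute 53.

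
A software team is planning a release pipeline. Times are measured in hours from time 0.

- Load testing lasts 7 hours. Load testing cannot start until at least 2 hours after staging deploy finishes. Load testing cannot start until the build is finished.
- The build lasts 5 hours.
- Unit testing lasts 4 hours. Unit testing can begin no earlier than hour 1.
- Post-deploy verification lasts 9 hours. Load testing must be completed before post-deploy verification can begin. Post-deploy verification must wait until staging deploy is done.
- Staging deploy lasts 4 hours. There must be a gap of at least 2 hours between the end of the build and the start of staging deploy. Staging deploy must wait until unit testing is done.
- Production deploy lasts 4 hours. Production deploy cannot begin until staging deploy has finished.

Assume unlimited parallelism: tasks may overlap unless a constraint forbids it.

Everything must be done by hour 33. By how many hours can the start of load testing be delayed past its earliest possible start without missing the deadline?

Unit testing cannot begin until its own release at hour 1. It runs from hour 1 to 1 + 4 = hour 5.
The build has no prerequisites, so it starts at hour 0 and finishes at hour 5.
Staging deploy has to wait for the build (finishes hour 5, plus 2-hour gap → hour 7); unit testing (finishes hour 5). The latest of these is hour 7, so staging deploy runs hour 7 to 7 + 4 = hour 11.
Load testing needs all of staging deploy (finishes hour 11, plus 2-hour gap → hour 13); the build (finishes hour 5). That puts its earliest start at hour 13; it finishes at 13 + 7 = hour 20.

Working backward from the deadline:
Post-deploy verification has no dependents, so it just needs to finish by hour 33. Starting by 33 − 9 = hour 24 achieves that.
Since post-deploy verification (must start by hour 24) depends on it, load testing must finish by hour 24. Backing off its 7-hour duration gives a latest start of hour 17.
So load testing can start as early as hour 13 and as late as hour 17, giving 17 − 13 = 4 hours of slack.

4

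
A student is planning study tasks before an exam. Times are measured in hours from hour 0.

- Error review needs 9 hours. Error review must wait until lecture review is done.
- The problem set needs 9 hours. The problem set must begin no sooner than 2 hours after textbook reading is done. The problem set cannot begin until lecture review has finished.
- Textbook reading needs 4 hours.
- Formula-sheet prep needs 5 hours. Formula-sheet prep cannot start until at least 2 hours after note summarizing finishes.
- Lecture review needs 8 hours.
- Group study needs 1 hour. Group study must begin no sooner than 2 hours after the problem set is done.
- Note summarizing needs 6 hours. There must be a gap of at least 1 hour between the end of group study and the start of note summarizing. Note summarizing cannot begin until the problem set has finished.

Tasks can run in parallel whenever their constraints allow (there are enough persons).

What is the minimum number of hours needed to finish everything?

34

Nothing blocks lecture review, so it runs from hour 0 to hour 8.
After lecture review (finishes hour 8), error review can start at hour 8 and finishes at hour 17.
Textbook reading has no prerequisites, so it starts at hour 0 and finishes at hour 4.
The problem set needs all of textbook reading (finishes hour 4, plus 2-hour gap → hour 6); lecture review (finishes hour 8). That puts its earliest start at hour 8; it finishes at 8 + 9 = hour 17.
After the problem set (finishes hour 17, plus 2-hour gap → hour 19), group study can start at hour 19 and finishes at hour 20.
Note summarizing has to wait for group study (finishes hour 20, plus 1-hour gap → hour 21); the problem set (finishes hour 17). The latest of these is hour 21, so note summarizing runs hour 21 to 21 + 6 = hour 27.
After note summarizing (finishes hour 27, plus 2-hour gap → hour 29), formula-sheet prep can start at hour 29 and finishes at hour 34.
All tasks are finished once the last one completes. Finish times: Textbook reading at 4, Lecture review at 8, The problem set at 17, Error review at 17, Group study at 20, Note summarizing at 27, Formula-sheet prep at 34. The latest is hour 34.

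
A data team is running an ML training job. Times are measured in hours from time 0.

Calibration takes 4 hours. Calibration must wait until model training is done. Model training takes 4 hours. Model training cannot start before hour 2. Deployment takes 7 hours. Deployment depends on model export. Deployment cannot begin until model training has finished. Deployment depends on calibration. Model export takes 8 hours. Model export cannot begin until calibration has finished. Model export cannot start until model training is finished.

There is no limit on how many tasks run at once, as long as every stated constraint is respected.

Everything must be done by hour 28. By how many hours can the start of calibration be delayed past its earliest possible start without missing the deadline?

Model training cannot begin until its own release at hour 2. It runs from hour 2 to 2 + 4 = hour 6.
Calibration waits on model training (finishes hour 6), so it starts at hour 6 and finishes at 6 + 4 = hour 10.

Working backward from the deadline:
Deployment has no dependents, so it just needs to finish by hour 28. Starting by 28 − 7 = hour 21 achieves that.
Model export must finish before deployment (must start by hour 21). With an 8-hour duration, model export must start by 21 − 8 = hour 13.
Calibration must finish in time for model export (must start by hour 13); deployment (must start by hour 21). The tightest is hour 13, so calibration must start by 13 − 4 = hour 9.
So calibration can start as early as hour 6 and as late as hour 9, giving 9 − 6 = 3 hours of slack.

3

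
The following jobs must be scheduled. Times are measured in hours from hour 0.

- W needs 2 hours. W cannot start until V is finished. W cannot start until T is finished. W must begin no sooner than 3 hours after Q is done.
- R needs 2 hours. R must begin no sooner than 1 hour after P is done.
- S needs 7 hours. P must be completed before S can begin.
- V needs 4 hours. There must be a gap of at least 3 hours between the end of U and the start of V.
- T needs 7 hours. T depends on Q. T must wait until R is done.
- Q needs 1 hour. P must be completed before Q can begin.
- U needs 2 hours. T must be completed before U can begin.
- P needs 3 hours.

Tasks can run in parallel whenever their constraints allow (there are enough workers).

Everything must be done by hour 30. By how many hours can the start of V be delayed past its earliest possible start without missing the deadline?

P can start immediately at hour 0; it finishes at hour 3.
R waits on P (finishes hour 3, plus 1-hour gap → hour 4), so it starts at hour 4 and finishes at 4 + 2 = hour 6.
Q cannot begin until P (finishes hour 3). It runs from hour 3 to 3 + 1 = hour 4.
T cannot start until Q (finishes hour 4); R (finishes hour 6). The controlling bound is hour 6, so T finishes at 6 + 7 = hour 13.
After T (finishes hour 13), U can start at hour 13 and finishes at hour 15.
After U (finishes hour 15, plus 3-hour gap → hour 18), V can start at hour 18 and finishes at hour 22.

Working backward from the deadline:
Nothing follows W; the deadline of hour 30 is its only limit. It must start by 30 − 2 = hour 28.
V has to be done before W (must start by hour 28). That means finishing by hour 28, i.e. starting by 28 − 4 = hour 24.
So V can start as early as hour 18 and as late as hour 24, giving 24 − 18 = 6 hours of slack.

6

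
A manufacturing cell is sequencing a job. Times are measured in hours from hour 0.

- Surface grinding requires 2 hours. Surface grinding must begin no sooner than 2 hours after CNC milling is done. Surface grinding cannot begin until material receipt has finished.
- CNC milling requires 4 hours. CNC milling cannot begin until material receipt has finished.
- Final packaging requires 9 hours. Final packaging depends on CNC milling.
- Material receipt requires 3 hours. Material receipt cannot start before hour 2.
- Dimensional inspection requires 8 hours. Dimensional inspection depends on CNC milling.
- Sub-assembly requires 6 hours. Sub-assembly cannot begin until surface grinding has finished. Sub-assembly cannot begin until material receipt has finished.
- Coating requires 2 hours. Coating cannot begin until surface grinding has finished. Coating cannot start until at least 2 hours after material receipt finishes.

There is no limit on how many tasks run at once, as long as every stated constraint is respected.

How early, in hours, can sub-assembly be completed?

19

After its own release at hour 2, material receipt can start at hour 2 and finishes at hour 5.
CNC milling cannot begin until material receipt (finishes hour 5). It runs from hour 5 to 5 + 4 = hour 9.
Surface grinding has to wait for CNC milling (finishes hour 9, plus 2-hour gap → hour 11); material receipt (finishes hour 5). The latest of these is hour 11, so surface grinding runs hour 11 to 11 + 2 = hour 13.
Sub-assembly cannot start until surface grinding (finishes hour 13); material receipt (finishes hour 5). The controlling bound is hour 13, so sub-assembly finishes at 13 + 6 = hour 19.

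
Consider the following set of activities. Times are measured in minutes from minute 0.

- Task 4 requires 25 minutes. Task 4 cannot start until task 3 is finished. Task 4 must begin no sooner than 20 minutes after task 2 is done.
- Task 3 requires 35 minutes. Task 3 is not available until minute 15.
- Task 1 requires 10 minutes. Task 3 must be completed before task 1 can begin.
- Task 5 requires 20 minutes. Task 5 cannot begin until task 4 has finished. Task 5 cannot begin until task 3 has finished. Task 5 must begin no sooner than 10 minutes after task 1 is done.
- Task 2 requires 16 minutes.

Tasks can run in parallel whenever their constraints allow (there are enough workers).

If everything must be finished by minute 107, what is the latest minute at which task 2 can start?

Task 5 must finish by minute 107; it takes 20 minutes, so it must start by 107 − 20 = minute 87.
Task 4 feeds into task 5 (must start by minute 87); so task 4 must finish by minute 87 and therefore start by minute 62.
Task 2 has to be done before task 4 (must start by minute 62, minus 20-minute gap → minute 42). That means finishing by minute 42, i.e. starting by 42 − 16 = minute 26.

26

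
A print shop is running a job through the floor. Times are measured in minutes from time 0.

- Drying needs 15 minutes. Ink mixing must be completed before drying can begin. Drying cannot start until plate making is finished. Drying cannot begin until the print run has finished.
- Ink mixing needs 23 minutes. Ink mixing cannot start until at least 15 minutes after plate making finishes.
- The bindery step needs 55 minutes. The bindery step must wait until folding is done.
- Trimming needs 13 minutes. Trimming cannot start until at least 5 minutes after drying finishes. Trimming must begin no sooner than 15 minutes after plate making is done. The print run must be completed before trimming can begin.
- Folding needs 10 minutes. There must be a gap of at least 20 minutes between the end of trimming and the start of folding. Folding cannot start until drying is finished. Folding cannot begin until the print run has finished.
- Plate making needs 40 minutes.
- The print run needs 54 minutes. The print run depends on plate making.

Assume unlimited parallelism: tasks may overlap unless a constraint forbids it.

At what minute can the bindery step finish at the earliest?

212

Nothing blocks plate making, so it runs from minute 0 to minute 40.
The print run cannot begin until plate making (finishes minute 40). It runs from minute 40 to 40 + 54 = minute 94.
Ink mixing waits on plate making (finishes minute 40, plus 15-minute gap → minute 55), so it starts at minute 55 and finishes at 55 + 23 = minute 78.
Drying has to wait for ink mixing (finishes minute 78); plate making (finishes minute 40); the print run (finishes minute 94). The latest of these is minute 94, so drying runs minute 94 to 94 + 15 = minute 109.
Trimming needs all of drying (finishes minute 109, plus 5-minute gap → minute 114); plate making (finishes minute 40, plus 15-minute gap → minute 55); the print run (finishes minute 94). That puts its earliest start at minute 114; it finishes at 114 + 13 = minute 127.
Folding needs all of trimming (finishes minute 127, plus 20-minute gap → minute 147); drying (finishes minute 109); the print run (finishes minute 94). That puts its earliest start at minute 147; it finishes at 147 + 10 = minute 157.
After folding (finishes minute 157), the bindery step can start at minute 157 and finishes at minute 212.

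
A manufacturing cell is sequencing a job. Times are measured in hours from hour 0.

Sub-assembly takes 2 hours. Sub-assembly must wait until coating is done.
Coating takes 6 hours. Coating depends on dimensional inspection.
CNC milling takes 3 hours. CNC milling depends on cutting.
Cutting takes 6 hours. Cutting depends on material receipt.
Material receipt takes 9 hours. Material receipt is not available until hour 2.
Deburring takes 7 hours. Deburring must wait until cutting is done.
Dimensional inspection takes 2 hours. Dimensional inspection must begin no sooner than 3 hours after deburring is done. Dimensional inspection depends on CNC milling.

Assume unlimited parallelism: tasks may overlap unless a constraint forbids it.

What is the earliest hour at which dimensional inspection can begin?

27

Material receipt waits on its own release at hour 2, so it starts at hour 2 and finishes at 2 + 9 = hour 11.
Cutting cannot begin until material receipt (finishes hour 11). It runs from hour 11 to 11 + 6 = hour 17.
After cutting (finishes hour 17), CNC milling can start at hour 17 and finishes at hour 20.
Deburring cannot begin until cutting (finishes hour 17). It runs from hour 17 to 17 + 7 = hour 24.
Dimensional inspection waits on deburring (finishes hour 24, plus 3-hour gap → hour 27); CNC milling (finishes hour 20). The latest of these is hour 27, which is the earliest dimensional inspection can start.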